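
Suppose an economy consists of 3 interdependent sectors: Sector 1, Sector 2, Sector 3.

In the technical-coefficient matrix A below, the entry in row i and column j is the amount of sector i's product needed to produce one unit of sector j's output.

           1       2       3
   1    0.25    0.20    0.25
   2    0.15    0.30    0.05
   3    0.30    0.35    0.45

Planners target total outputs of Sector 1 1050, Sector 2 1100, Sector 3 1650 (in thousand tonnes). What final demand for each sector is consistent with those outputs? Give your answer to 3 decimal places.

d_1 = 155.000, d_2 = 530.000, d_3 = 207.500

I − A =
  [   0.75    -0.20    -0.25]
  [  -0.15     0.70    -0.05]
  [  -0.30    -0.35     0.55]
d = (I − A) x:
  d_1 = (+0.75)·1050 + (-0.20)·1100 + (-0.25)·1650 = 155.000
  d_2 = (-0.15)·1050 + (+0.70)·1100 + (-0.05)·1650 = 530.000
  d_3 = (-0.30)·1050 + (-0.35)·1100 + (+0.55)·1650 = 207.500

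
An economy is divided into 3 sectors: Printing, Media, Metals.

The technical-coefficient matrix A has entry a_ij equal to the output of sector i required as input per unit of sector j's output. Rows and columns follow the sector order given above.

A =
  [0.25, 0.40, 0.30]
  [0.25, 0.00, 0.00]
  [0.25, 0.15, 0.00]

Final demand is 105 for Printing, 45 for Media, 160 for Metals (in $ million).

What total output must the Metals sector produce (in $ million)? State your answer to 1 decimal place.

I − A =
  [   0.75    -0.40    -0.30]
  [  -0.25     1.00     0.00]
  [  -0.25    -0.15     1.00]
Cofactors of I−A, C_ij = (−1)^(i+j)·(minor ij) (rows/columns in the sector order above):
  C_11 = (1.00)(1.00) − (0.00)(-0.15) = 1.0000
  C_12 = −[(-0.25)(1.00) − (0.00)(-0.25)] = 0.2500
  C_13 = (-0.25)(-0.15) − (1.00)(-0.25) = 0.2875
  C_21 = −[(-0.40)(1.00) − (-0.30)(-0.15)] = 0.4450
  C_22 = (0.75)(1.00) − (-0.30)(-0.25) = 0.6750
  C_23 = −[(0.75)(-0.15) − (-0.40)(-0.25)] = 0.2125
  C_31 = (-0.40)(0.00) − (-0.30)(1.00) = 0.3000
  C_32 = −[(0.75)(0.00) − (-0.30)(-0.25)] = 0.0750
  C_33 = (0.75)(1.00) − (-0.40)(-0.25) = 0.6500
det(I−A) = Σ_j (I−A)_1j·C_1j = (0.75)(1.0000) + (-0.40)(0.2500) + (-0.30)(0.2875) = 0.56375
adj(I−A) = Cᵀ =
  [ 1.0000   0.4450   0.3000]
  [ 0.2500   0.6750   0.0750]
  [ 0.2875   0.2125   0.6500]
(I − A)⁻¹ = adj(I−A) / det(I−A) ≈
  [   1.7738     0.7894     0.5322]
  [   0.4435     1.1973     0.1330]
  [   0.5100     0.3769     1.1530]
x = (I − A)⁻¹ d = adj(I−A)·d / det(I−A), with det(I−A) = 0.56375:
  x_1 = (1.0000·105 + 0.4450·45 + 0.3000·160) / 0.56375 = 173.025 / 0.56375 ≈ 306.9
  x_2 = (0.2500·105 + 0.6750·45 + 0.0750·160) / 0.56375 = 68.625 / 0.56375 ≈ 121.7
  x_3 = (0.2875·105 + 0.2125·45 + 0.6500·160) / 0.56375 = 143.75 / 0.56375 ≈ 255.0

x_3 = 255.0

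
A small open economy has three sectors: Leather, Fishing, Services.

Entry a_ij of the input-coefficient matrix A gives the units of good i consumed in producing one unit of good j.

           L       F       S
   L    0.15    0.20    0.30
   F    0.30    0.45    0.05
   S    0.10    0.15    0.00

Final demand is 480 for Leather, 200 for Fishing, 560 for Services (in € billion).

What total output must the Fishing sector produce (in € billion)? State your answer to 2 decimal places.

I − A =
  [   0.85    -0.20    -0.30]
  [  -0.30     0.55    -0.05]
  [  -0.10    -0.15     1.00]
Cofactors of I−A, C_ij = (−1)^(i+j)·(minor ij) (rows/columns in the sector order above):
  C_11 = (0.55)(1.00) − (-0.05)(-0.15) = 0.5425
  C_12 = −[(-0.30)(1.00) − (-0.05)(-0.10)] = 0.3050
  C_13 = (-0.30)(-0.15) − (0.55)(-0.10) = 0.1000
  C_21 = −[(-0.20)(1.00) − (-0.30)(-0.15)] = 0.2450
  C_22 = (0.85)(1.00) − (-0.30)(-0.10) = 0.8200
  C_23 = −[(0.85)(-0.15) − (-0.20)(-0.10)] = 0.1475
  C_31 = (-0.20)(-0.05) − (-0.30)(0.55) = 0.1750
  C_32 = −[(0.85)(-0.05) − (-0.30)(-0.30)] = 0.1325
  C_33 = (0.85)(0.55) − (-0.20)(-0.30) = 0.4075
det(I−A) = Σ_j (I−A)_1j·C_1j = (0.85)(0.5425) + (-0.20)(0.3050) + (-0.30)(0.1000) = 0.370125
adj(I−A) = Cᵀ =
  [ 0.5425   0.2450   0.1750]
  [ 0.3050   0.8200   0.1325]
  [ 0.1000   0.1475   0.4075]
(I − A)⁻¹ = adj(I−A) / det(I−A) ≈
  [   1.4657     0.6619     0.4728]
  [   0.8240     2.2155     0.3580]
  [   0.2702     0.3985     1.1010]
x = (I − A)⁻¹ d = adj(I−A)·d / det(I−A), with det(I−A) = 0.370125:
  x_L = (0.5425·480 + 0.2450·200 + 0.1750·560) / 0.370125 = 407.40 / 0.370125 ≈ 1100.71
  x_F = (0.3050·480 + 0.8200·200 + 0.1325·560) / 0.370125 = 384.60 / 0.370125 ≈ 1039.11
  x_S = (0.1000·480 + 0.1475·200 + 0.4075·560) / 0.370125 = 305.70 / 0.370125 ≈ 825.94

x_F = 1039.11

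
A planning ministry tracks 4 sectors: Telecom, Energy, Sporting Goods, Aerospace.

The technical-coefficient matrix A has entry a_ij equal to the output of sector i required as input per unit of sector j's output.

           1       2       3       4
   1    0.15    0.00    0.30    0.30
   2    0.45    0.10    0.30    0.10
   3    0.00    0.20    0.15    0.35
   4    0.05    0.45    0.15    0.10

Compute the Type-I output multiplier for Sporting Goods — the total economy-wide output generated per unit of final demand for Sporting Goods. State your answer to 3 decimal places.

I − A =
  [   0.85     0.00    -0.30    -0.30]
  [  -0.45     0.90    -0.30    -0.10]
  [   0.00    -0.20     0.85    -0.35]
  [  -0.05    -0.45    -0.15     0.90]
Compute the cofactors C_ij = (−1)^(i+j)·(3×3 minor ij) of I−A; the adjugate is their transpose:
adj(I−A) = Cᵀ =
  [ 0.498750   0.225000   0.310500   0.312000]
  [ 0.330125   0.587625   0.381000   0.323500]
  [ 0.168625   0.283875   0.576000   0.311750]
  [ 0.220875   0.353625   0.303750   0.572250]
det(I−A) = Σ_j (I−A)_1j·C_1j = (0.85)(0.498750) + (0.00)(0.330125) + (-0.30)(0.168625) + (-0.30)(0.220875) = 0.3070875
(I − A)⁻¹ = adj(I−A) / det(I−A) ≈
  [   1.6241     0.7327     1.0111     1.0160]
  [   1.0750     1.9135     1.2407     1.0534]
  [   0.5491     0.9244     1.8757     1.0152]
  [   0.7193     1.1515     0.9891     1.8635]
The output multiplier for sector j is the column-j sum of the Leontief inverse (I − A)⁻¹ = adj(I−A) / det(I−A).
Column 3 of adj(I−A): (0.310500, 0.381000, 0.576000, 0.303750); det(I−A) = 0.3070875.
m_3 = (0.310500 + 0.381000 + 0.576000 + 0.303750) / 0.3070875 = 1.57125 / 0.3070875 ≈ 5.117.

m_3 = 5.117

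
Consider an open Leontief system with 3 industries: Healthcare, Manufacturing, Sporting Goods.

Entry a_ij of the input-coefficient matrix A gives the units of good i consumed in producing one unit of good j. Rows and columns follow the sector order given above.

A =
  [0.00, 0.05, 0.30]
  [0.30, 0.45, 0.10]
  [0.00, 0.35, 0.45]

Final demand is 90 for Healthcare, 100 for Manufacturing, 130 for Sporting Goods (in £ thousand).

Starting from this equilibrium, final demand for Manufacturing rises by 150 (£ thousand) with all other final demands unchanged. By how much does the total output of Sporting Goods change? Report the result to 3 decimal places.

Δx_S = 230.516

I − A =
  [   1.00    -0.05    -0.30]
  [  -0.30     0.55    -0.10]
  [   0.00    -0.35     0.55]
Cofactors of I−A, C_ij = (−1)^(i+j)·(minor ij) (rows/columns in the sector order above):
  C_11 = (0.55)(0.55) − (-0.10)(-0.35) = 0.2675
  C_12 = −[(-0.30)(0.55) − (-0.10)(0.00)] = 0.1650
  C_13 = (-0.30)(-0.35) − (0.55)(0.00) = 0.1050
  C_21 = −[(-0.05)(0.55) − (-0.30)(-0.35)] = 0.1325
  C_22 = (1.00)(0.55) − (-0.30)(0.00) = 0.5500
  C_23 = −[(1.00)(-0.35) − (-0.05)(0.00)] = 0.3500
  C_31 = (-0.05)(-0.10) − (-0.30)(0.55) = 0.1700
  C_32 = −[(1.00)(-0.10) − (-0.30)(-0.30)] = 0.1900
  C_33 = (1.00)(0.55) − (-0.05)(-0.30) = 0.5350
det(I−A) = Σ_j (I−A)_1j·C_1j = (1.00)(0.2675) + (-0.05)(0.1650) + (-0.30)(0.1050) = 0.22775
adj(I−A) = Cᵀ =
  [ 0.2675   0.1325   0.1700]
  [ 0.1650   0.5500   0.1900]
  [ 0.1050   0.3500   0.5350]
(I − A)⁻¹ = adj(I−A) / det(I−A) ≈
  [   1.1745     0.5818     0.7464]
  [   0.7245     2.4149     0.8342]
  [   0.4610     1.5368     2.3491]
Δx = (I − A)⁻¹ Δd with Δd having +150 in the Manufacturing component and 0 elsewhere.
So Δx_S = L_SM · (+150), where L_SM = adj(I−A)_SM / det(I−A) = 0.3500 / 0.22775.
Δx_S = 0.3500 × (+150) / 0.22775 = 52.50 / 0.22775 ≈ 230.516.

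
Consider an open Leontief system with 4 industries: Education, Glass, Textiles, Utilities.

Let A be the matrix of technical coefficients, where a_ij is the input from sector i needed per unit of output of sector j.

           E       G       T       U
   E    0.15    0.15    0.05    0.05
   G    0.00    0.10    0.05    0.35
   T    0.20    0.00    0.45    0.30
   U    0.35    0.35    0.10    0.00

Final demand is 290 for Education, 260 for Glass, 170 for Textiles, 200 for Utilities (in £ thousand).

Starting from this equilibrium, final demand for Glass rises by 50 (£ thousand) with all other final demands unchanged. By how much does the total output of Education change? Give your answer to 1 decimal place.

I − A =
  [   0.85    -0.15    -0.05    -0.05]
  [   0.00     0.90    -0.05    -0.35]
  [  -0.20     0.00     0.55    -0.30]
  [  -0.35    -0.35    -0.10     1.00]
Compute the cofactors C_ij = (−1)^(i+j)·(3×3 minor ij) of I−A; the adjugate is their transpose:
adj(I−A) = Cᵀ =
  [ 0.395375   0.092875   0.057000   0.069375]
  [ 0.089625   0.416125   0.077500   0.173375]
  [ 0.250000   0.138500   0.626750   0.249000]
  [ 0.194750   0.192000   0.109750   0.410250]
det(I−A) = Σ_j (I−A)_1j·C_1j = (0.85)(0.395375) + (-0.15)(0.089625) + (-0.05)(0.250000) + (-0.05)(0.194750) = 0.3003875
(I − A)⁻¹ = adj(I−A) / det(I−A) ≈
  [   1.3162     0.3092     0.1898     0.2310]
  [   0.2984     1.3853     0.2580     0.5772]
  [   0.8323     0.4611     2.0865     0.8289]
  [   0.6483     0.6392     0.3654     1.3657]
Δx = (I − A)⁻¹ Δd with Δd having +50 in the Glass component and 0 elsewhere.
So Δx_E = L_EG · (+50), where L_EG = adj(I−A)_EG / det(I−A) = 0.092875 / 0.3003875.
Δx_E = 0.092875 × (+50) / 0.3003875 = 4.64375 / 0.3003875 ≈ 15.5.

Δx_E = 15.5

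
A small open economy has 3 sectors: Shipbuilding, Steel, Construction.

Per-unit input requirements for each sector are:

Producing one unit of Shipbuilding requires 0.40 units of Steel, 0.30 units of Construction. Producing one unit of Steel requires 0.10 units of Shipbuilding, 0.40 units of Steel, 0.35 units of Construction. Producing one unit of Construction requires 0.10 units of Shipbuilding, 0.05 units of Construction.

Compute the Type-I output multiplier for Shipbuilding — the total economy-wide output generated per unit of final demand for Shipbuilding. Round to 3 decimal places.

m_1 = 2.540

I − A =
  [   1.00    -0.10    -0.10]
  [  -0.40     0.60     0.00]
  [  -0.30    -0.35     0.95]
Cofactors of I−A, C_ij = (−1)^(i+j)·(minor ij) (rows/columns in the sector order above):
  C_11 = (0.60)(0.95) − (0.00)(-0.35) = 0.5700
  C_12 = −[(-0.40)(0.95) − (0.00)(-0.30)] = 0.3800
  C_13 = (-0.40)(-0.35) − (0.60)(-0.30) = 0.3200
  C_21 = −[(-0.10)(0.95) − (-0.10)(-0.35)] = 0.1300
  C_22 = (1.00)(0.95) − (-0.10)(-0.30) = 0.9200
  C_23 = −[(1.00)(-0.35) − (-0.10)(-0.30)] = 0.3800
  C_31 = (-0.10)(0.00) − (-0.10)(0.60) = 0.0600
  C_32 = −[(1.00)(0.00) − (-0.10)(-0.40)] = 0.0400
  C_33 = (1.00)(0.60) − (-0.10)(-0.40) = 0.5600
det(I−A) = Σ_j (I−A)_1j·C_1j = (1.00)(0.5700) + (-0.10)(0.3800) + (-0.10)(0.3200) = 0.5000
adj(I−A) = Cᵀ =
  [ 0.5700   0.1300   0.0600]
  [ 0.3800   0.9200   0.0400]
  [ 0.3200   0.3800   0.5600]
(I − A)⁻¹ = adj(I−A) / det(I−A) ≈
  [   1.1400     0.2600     0.1200]
  [   0.7600     1.8400     0.0800]
  [   0.6400     0.7600     1.1200]
The output multiplier for sector j is the column-j sum of the Leontief inverse (I − A)⁻¹ = adj(I−A) / det(I−A).
Column 1 of adj(I−A): (0.5700, 0.3800, 0.3200); det(I−A) = 0.5000.
m_1 = (0.5700 + 0.3800 + 0.3200) / 0.5000 = 1.27 / 0.5000 = 2.540.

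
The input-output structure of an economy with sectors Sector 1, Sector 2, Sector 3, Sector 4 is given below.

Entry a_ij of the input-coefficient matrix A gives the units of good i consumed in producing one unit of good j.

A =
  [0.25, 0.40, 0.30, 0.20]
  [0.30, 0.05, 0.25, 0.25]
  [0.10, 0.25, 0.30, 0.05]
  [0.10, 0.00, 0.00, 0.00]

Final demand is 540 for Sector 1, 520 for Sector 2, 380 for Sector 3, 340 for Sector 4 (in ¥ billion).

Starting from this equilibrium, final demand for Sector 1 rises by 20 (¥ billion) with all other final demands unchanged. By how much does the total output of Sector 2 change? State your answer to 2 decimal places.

Δx_2 = 17.87

I − A =
  [   0.75    -0.40    -0.30    -0.20]
  [  -0.30     0.95    -0.25    -0.25]
  [  -0.10    -0.25     0.70    -0.05]
  [  -0.10     0.00     0.00     1.00]
Compute the cofactors C_ij = (−1)^(i+j)·(3×3 minor ij) of I−A; the adjugate is their transpose:
adj(I−A) = Cᵀ =
  [ 0.602500   0.355000   0.385000   0.228500]
  [ 0.253750   0.479500   0.280000   0.184625]
  [ 0.181000   0.224500   0.563500   0.120500]
  [ 0.060250   0.035500   0.038500   0.306875]
det(I−A) = Σ_j (I−A)_1j·C_1j = (0.75)(0.602500) + (-0.40)(0.253750) + (-0.30)(0.181000) + (-0.20)(0.060250) = 0.284025
(I − A)⁻¹ = adj(I−A) / det(I−A) ≈
  [   2.1213     1.2499     1.3555     0.8045]
  [   0.8934     1.6882     0.9858     0.6500]
  [   0.6373     0.7904     1.9840     0.4243]
  [   0.2121     0.1250     0.1356     1.0805]
Δx = (I − A)⁻¹ Δd with Δd having +20 in the Sector 1 component and 0 elsewhere.
So Δx_2 = L_21 · (+20), where L_21 = adj(I−A)_21 / det(I−A) = 0.253750 / 0.284025.
Δx_2 = 0.253750 × (+20) / 0.284025 = 5.075 / 0.284025 ≈ 17.87.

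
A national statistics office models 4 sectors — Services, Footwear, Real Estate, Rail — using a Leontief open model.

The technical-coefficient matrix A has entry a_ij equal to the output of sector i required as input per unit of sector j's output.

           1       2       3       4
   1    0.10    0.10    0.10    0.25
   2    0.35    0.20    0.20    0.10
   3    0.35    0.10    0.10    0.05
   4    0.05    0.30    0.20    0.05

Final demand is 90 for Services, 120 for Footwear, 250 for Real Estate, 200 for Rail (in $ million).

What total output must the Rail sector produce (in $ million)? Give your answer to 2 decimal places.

x_4 = 484.88

I − A =
  [   0.90    -0.10    -0.10    -0.25]
  [  -0.35     0.80    -0.20    -0.10]
  [  -0.35    -0.10     0.90    -0.05]
  [  -0.05    -0.30    -0.20     0.95]
Compute the cofactors C_ij = (−1)^(i+j)·(3×3 minor ij) of I−A; the adjugate is their transpose:
adj(I−A) = Cᵀ =
  [ 0.62500   0.16800   0.14900   0.19000]
  [ 0.37425   0.69825   0.23775   0.18450]
  [ 0.29650   0.15750   0.58700   0.12550]
  [ 0.21350   0.26250   0.20650   0.56000]
det(I−A) = Σ_j (I−A)_1j·C_1j = (0.90)(0.62500) + (-0.10)(0.37425) + (-0.10)(0.29650) + (-0.25)(0.21350) = 0.44205
(I − A)⁻¹ = adj(I−A) / det(I−A) ≈
  [   1.4139     0.3800     0.3371     0.4298]
  [   0.8466     1.5796     0.5378     0.4174]
  [   0.6707     0.3563     1.3279     0.2839]
  [   0.4830     0.5938     0.4671     1.2668]
x = (I − A)⁻¹ d = adj(I−A)·d / det(I−A), with det(I−A) = 0.44205:
  x_1 = (0.62500·90 + 0.16800·120 + 0.14900·250 + 0.19000·200) / 0.44205 = 151.66 / 0.44205 ≈ 343.08
  x_2 = (0.37425·90 + 0.69825·120 + 0.23775·250 + 0.18450·200) / 0.44205 = 213.81 / 0.44205 ≈ 483.68
  x_3 = (0.29650·90 + 0.15750·120 + 0.58700·250 + 0.12550·200) / 0.44205 = 217.435 / 0.44205 ≈ 491.88
  x_4 = (0.21350·90 + 0.26250·120 + 0.20650·250 + 0.56000·200) / 0.44205 = 214.34 / 0.44205 ≈ 484.88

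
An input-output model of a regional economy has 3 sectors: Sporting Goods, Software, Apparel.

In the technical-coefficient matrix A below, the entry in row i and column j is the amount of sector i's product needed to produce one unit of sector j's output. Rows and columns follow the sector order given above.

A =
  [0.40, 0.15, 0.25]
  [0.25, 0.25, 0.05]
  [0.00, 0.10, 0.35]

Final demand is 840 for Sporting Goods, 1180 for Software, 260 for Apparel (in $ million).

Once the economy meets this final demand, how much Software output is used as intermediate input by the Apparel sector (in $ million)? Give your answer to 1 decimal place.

z_23 = 38.4

I − A =
  [   0.60    -0.15    -0.25]
  [  -0.25     0.75    -0.05]
  [   0.00    -0.10     0.65]
Cofactors of I−A, C_ij = (−1)^(i+j)·(minor ij) (rows/columns in the sector order above):
  C_11 = (0.75)(0.65) − (-0.05)(-0.10) = 0.4825
  C_12 = −[(-0.25)(0.65) − (-0.05)(0.00)] = 0.1625
  C_13 = (-0.25)(-0.10) − (0.75)(0.00) = 0.0250
  C_21 = −[(-0.15)(0.65) − (-0.25)(-0.10)] = 0.1225
  C_22 = (0.60)(0.65) − (-0.25)(0.00) = 0.3900
  C_23 = −[(0.60)(-0.10) − (-0.15)(0.00)] = 0.0600
  C_31 = (-0.15)(-0.05) − (-0.25)(0.75) = 0.1950
  C_32 = −[(0.60)(-0.05) − (-0.25)(-0.25)] = 0.0925
  C_33 = (0.60)(0.75) − (-0.15)(-0.25) = 0.4125
det(I−A) = Σ_j (I−A)_1j·C_1j = (0.60)(0.4825) + (-0.15)(0.1625) + (-0.25)(0.0250) = 0.258875
adj(I−A) = Cᵀ =
  [ 0.4825   0.1225   0.1950]
  [ 0.1625   0.3900   0.0925]
  [ 0.0250   0.0600   0.4125]
(I − A)⁻¹ = adj(I−A) / det(I−A) ≈
  [   1.8638     0.4732     0.7533]
  [   0.6277     1.5065     0.3573]
  [   0.0966     0.2318     1.5934]
First solve x = (I − A)⁻¹ d = adj(I−A)·d / det(I−A); in particular x_3 = (0.0250·840 + 0.0600·1180 + 0.4125·260) / 0.258875 = 199.05 / 0.258875 ≈ 768.904.
Intermediate flow from 2 to 3: z_23 = a_23 · x_3 = 0.05 × 199.05 / 0.258875 = 9.9525 / 0.258875 ≈ 38.4.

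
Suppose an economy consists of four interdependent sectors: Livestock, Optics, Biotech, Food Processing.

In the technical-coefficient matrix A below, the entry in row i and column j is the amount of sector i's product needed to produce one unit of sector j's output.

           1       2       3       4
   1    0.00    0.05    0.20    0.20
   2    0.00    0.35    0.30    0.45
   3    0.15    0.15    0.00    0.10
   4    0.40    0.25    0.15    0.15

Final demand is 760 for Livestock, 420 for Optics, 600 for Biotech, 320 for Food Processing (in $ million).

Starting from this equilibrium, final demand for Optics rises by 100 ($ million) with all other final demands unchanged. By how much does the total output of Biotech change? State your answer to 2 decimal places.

I − A =
  [   1.00    -0.05    -0.20    -0.20]
  [   0.00     0.65    -0.30    -0.45]
  [  -0.15    -0.15     1.00    -0.10]
  [  -0.40    -0.25    -0.15     0.85]
Compute the cofactors C_ij = (−1)^(i+j)·(3×3 minor ij) of I−A; the adjugate is their transpose:
adj(I−A) = Cᵀ =
  [ 0.374375   0.126750   0.138625   0.171500]
  [ 0.240375   0.717000   0.334500   0.475500]
  [ 0.119000   0.156375   0.379000   0.155375]
  [ 0.267875   0.298125   0.230500   0.583250]
det(I−A) = Σ_j (I−A)_1j·C_1j = (1.00)(0.374375) + (-0.05)(0.240375) + (-0.20)(0.119000) + (-0.20)(0.267875) = 0.28498125
(I − A)⁻¹ = adj(I−A) / det(I−A) ≈
  [   1.3137     0.4448     0.4864     0.6018]
  [   0.8435     2.5160     1.1738     1.6685]
  [   0.4176     0.5487     1.3299     0.5452]
  [   0.9400     1.0461     0.8088     2.0466]
Δx = (I − A)⁻¹ Δd with Δd having +100 in the Optics component and 0 elsewhere.
So Δx_3 = L_32 · (+100), where L_32 = adj(I−A)_32 / det(I−A) = 0.156375 / 0.28498125.
Δx_3 = 0.156375 × (+100) / 0.28498125 = 15.6375 / 0.28498125 ≈ 54.87.

Δx_3 = 54.87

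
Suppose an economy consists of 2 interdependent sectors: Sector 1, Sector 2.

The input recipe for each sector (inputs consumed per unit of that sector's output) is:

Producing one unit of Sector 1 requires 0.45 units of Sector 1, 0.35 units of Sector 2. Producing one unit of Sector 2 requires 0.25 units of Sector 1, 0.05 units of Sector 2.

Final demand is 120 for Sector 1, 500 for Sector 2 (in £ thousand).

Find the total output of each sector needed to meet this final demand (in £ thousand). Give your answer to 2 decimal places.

I − A =
  [   0.55    -0.25]
  [  -0.35     0.95]
det(I−A) = (0.55)(0.95) − (-0.25)(-0.35) = 0.4350
adj(I−A) = [[0.95, 0.25], [0.35, 0.55]]
(I − A)⁻¹ = adj(I−A) / det(I−A) ≈
  [   2.1839     0.5747]
  [   0.8046     1.2644]
x = (I − A)⁻¹ d = adj(I−A)·d / det(I−A), with det(I−A) = 0.4350:
  x_1 = (0.95·120 + 0.25·500) / 0.4350 = 239.00 / 0.4350 ≈ 549.43
  x_2 = (0.35·120 + 0.55·500) / 0.4350 = 317.00 / 0.4350 ≈ 728.74

x_1 = 549.43, x_2 = 728.74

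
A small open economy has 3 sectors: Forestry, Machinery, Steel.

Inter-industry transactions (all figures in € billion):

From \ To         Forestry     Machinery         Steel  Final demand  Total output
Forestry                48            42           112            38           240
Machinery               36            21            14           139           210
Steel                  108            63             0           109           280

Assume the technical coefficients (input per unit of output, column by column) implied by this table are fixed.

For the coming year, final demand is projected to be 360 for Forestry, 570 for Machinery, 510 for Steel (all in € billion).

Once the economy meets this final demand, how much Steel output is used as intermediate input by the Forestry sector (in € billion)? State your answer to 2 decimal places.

z_31 = 628.91

Technical coefficients a_ij = z_ij / X_j:
  a_11 = 48/240 = 0.20, a_21 = 36/240 = 0.15, a_31 = 108/240 = 0.45
  a_12 = 42/210 = 0.20, a_22 = 21/210 = 0.10, a_32 = 63/210 = 0.30
  a_13 = 112/280 = 0.40, a_23 = 14/280 = 0.05, a_33 = 0/280 = 0.00
I − A =
  [   0.80    -0.20    -0.40]
  [  -0.15     0.90    -0.05]
  [  -0.45    -0.30     1.00]
Cofactors of I−A, C_ij = (−1)^(i+j)·(minor ij) (rows/columns in the sector order above):
  C_11 = (0.90)(1.00) − (-0.05)(-0.30) = 0.8850
  C_12 = −[(-0.15)(1.00) − (-0.05)(-0.45)] = 0.1725
  C_13 = (-0.15)(-0.30) − (0.90)(-0.45) = 0.4500
  C_21 = −[(-0.20)(1.00) − (-0.40)(-0.30)] = 0.3200
  C_22 = (0.80)(1.00) − (-0.40)(-0.45) = 0.6200
  C_23 = −[(0.80)(-0.30) − (-0.20)(-0.45)] = 0.3300
  C_31 = (-0.20)(-0.05) − (-0.40)(0.90) = 0.3700
  C_32 = −[(0.80)(-0.05) − (-0.40)(-0.15)] = 0.1000
  C_33 = (0.80)(0.90) − (-0.20)(-0.15) = 0.6900
det(I−A) = Σ_j (I−A)_1j·C_1j = (0.80)(0.8850) + (-0.20)(0.1725) + (-0.40)(0.4500) = 0.4935
adj(I−A) = Cᵀ =
  [ 0.8850   0.3200   0.3700]
  [ 0.1725   0.6200   0.1000]
  [ 0.4500   0.3300   0.6900]
(I − A)⁻¹ = adj(I−A) / det(I−A) ≈
  [   1.7933     0.6484     0.7497]
  [   0.3495     1.2563     0.2026]
  [   0.9119     0.6687     1.3982]
First solve x = (I − A)⁻¹ d = adj(I−A)·d / det(I−A); in particular x_1 = (0.8850·360 + 0.3200·570 + 0.3700·510) / 0.4935 = 689.70 / 0.4935 ≈ 1397.5684.
Intermediate flow from 3 to 1: z_31 = a_31 · x_1 = 0.45 × 689.70 / 0.4935 = 310.365 / 0.4935 ≈ 628.91.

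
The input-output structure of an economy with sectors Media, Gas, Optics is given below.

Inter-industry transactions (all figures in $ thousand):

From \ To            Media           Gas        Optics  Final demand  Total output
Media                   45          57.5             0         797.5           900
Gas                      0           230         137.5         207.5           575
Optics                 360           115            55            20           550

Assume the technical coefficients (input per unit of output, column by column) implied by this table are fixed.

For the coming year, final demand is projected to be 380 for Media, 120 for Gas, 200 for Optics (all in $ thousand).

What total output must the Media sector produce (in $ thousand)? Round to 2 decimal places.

Technical coefficients a_ij = z_ij / X_j:
  a_MM = 45/900 = 0.05, a_GM = 0/900 = 0.00, a_OM = 360/900 = 0.40
  a_MG = 57.5/575 = 0.10, a_GG = 230/575 = 0.40, a_OG = 115/575 = 0.20
  a_MO = 0/550 = 0.00, a_GO = 137.5/550 = 0.25, a_OO = 55/550 = 0.10
I − A =
  [   0.95    -0.10     0.00]
  [   0.00     0.60    -0.25]
  [  -0.40    -0.20     0.90]
Cofactors of I−A, C_ij = (−1)^(i+j)·(minor ij) (rows/columns in the sector order above):
  C_11 = (0.60)(0.90) − (-0.25)(-0.20) = 0.4900
  C_12 = −[(0.00)(0.90) − (-0.25)(-0.40)] = 0.1000
  C_13 = (0.00)(-0.20) − (0.60)(-0.40) = 0.2400
  C_21 = −[(-0.10)(0.90) − (0.00)(-0.20)] = 0.0900
  C_22 = (0.95)(0.90) − (0.00)(-0.40) = 0.8550
  C_23 = −[(0.95)(-0.20) − (-0.10)(-0.40)] = 0.2300
  C_31 = (-0.10)(-0.25) − (0.00)(0.60) = 0.0250
  C_32 = −[(0.95)(-0.25) − (0.00)(0.00)] = 0.2375
  C_33 = (0.95)(0.60) − (-0.10)(0.00) = 0.5700
det(I−A) = Σ_j (I−A)_1j·C_1j = (0.95)(0.4900) + (-0.10)(0.1000) + (0.00)(0.2400) = 0.4555
adj(I−A) = Cᵀ =
  [ 0.4900   0.0900   0.0250]
  [ 0.1000   0.8550   0.2375]
  [ 0.2400   0.2300   0.5700]
(I − A)⁻¹ = adj(I−A) / det(I−A) ≈
  [   1.0757     0.1976     0.0549]
  [   0.2195     1.8771     0.5214]
  [   0.5269     0.5049     1.2514]
x = (I − A)⁻¹ d = adj(I−A)·d / det(I−A), with det(I−A) = 0.4555:
  x_M = (0.4900·380 + 0.0900·120 + 0.0250·200) / 0.4555 = 202.00 / 0.4555 ≈ 443.47
  x_G = (0.1000·380 + 0.8550·120 + 0.2375·200) / 0.4555 = 188.10 / 0.4555 ≈ 412.95
  x_O = (0.2400·380 + 0.2300·120 + 0.5700·200) / 0.4555 = 232.80 / 0.4555 ≈ 511.09

x_M = 443.47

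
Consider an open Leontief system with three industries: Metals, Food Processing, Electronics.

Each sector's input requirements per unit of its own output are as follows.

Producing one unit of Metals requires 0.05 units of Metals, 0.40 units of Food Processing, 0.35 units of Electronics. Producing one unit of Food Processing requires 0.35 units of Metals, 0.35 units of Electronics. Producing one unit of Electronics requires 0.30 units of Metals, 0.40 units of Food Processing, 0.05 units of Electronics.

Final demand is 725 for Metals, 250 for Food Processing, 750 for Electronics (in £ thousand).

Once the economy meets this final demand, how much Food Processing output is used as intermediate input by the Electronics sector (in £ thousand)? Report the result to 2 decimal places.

z_23 = 977.53

I − A =
  [   0.95    -0.35    -0.30]
  [  -0.40     1.00    -0.40]
  [  -0.35    -0.35     0.95]
Cofactors of I−A, C_ij = (−1)^(i+j)·(minor ij) (rows/columns in the sector order above):
  C_11 = (1.00)(0.95) − (-0.40)(-0.35) = 0.8100
  C_12 = −[(-0.40)(0.95) − (-0.40)(-0.35)] = 0.5200
  C_13 = (-0.40)(-0.35) − (1.00)(-0.35) = 0.4900
  C_21 = −[(-0.35)(0.95) − (-0.30)(-0.35)] = 0.4375
  C_22 = (0.95)(0.95) − (-0.30)(-0.35) = 0.7975
  C_23 = −[(0.95)(-0.35) − (-0.35)(-0.35)] = 0.4550
  C_31 = (-0.35)(-0.40) − (-0.30)(1.00) = 0.4400
  C_32 = −[(0.95)(-0.40) − (-0.30)(-0.40)] = 0.5000
  C_33 = (0.95)(1.00) − (-0.35)(-0.40) = 0.8100
det(I−A) = Σ_j (I−A)_1j·C_1j = (0.95)(0.8100) + (-0.35)(0.5200) + (-0.30)(0.4900) = 0.4405
adj(I−A) = Cᵀ =
  [ 0.8100   0.4375   0.4400]
  [ 0.5200   0.7975   0.5000]
  [ 0.4900   0.4550   0.8100]
(I − A)⁻¹ = adj(I−A) / det(I−A) ≈
  [   1.8388     0.9932     0.9989]
  [   1.1805     1.8104     1.1351]
  [   1.1124     1.0329     1.8388]
First solve x = (I − A)⁻¹ d = adj(I−A)·d / det(I−A); in particular x_3 = (0.4900·725 + 0.4550·250 + 0.8100·750) / 0.4405 = 1076.50 / 0.4405 ≈ 2443.8138.
Intermediate flow from 2 to 3: z_23 = a_23 · x_3 = 0.40 × 1076.50 / 0.4405 = 430.60 / 0.4405 ≈ 977.53.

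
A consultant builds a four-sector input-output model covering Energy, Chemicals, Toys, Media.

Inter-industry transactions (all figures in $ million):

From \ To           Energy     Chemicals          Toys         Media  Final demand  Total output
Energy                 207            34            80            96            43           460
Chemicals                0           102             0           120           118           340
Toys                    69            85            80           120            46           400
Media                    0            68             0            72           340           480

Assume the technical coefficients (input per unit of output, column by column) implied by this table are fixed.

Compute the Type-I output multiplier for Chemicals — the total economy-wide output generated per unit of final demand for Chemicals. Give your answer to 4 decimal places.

m_C = 3.3391

Technical coefficients a_ij = z_ij / X_j:
  a_EE = 207/460 = 0.45, a_CE = 0/460 = 0.00, a_TE = 69/460 = 0.15, a_ME = 0/460 = 0.00
  a_EC = 34/340 = 0.10, a_CC = 102/340 = 0.30, a_TC = 85/340 = 0.25, a_MC = 68/340 = 0.20
  a_ET = 80/400 = 0.20, a_CT = 0/400 = 0.00, a_TT = 80/400 = 0.20, a_MT = 0/400 = 0.00
  a_EM = 96/480 = 0.20, a_CM = 120/480 = 0.25, a_TM = 120/480 = 0.25, a_MM = 72/480 = 0.15
I − A =
  [   0.55    -0.10    -0.20    -0.20]
  [   0.00     0.70     0.00    -0.25]
  [  -0.15    -0.25     0.80    -0.25]
  [   0.00    -0.20     0.00     0.85]
Compute the cofactors C_ij = (−1)^(i+j)·(3×3 minor ij) of I−A; the adjugate is their transpose:
adj(I−A) = Cᵀ =
  [ 0.436000   0.152500   0.109000   0.179500]
  [ 0.000000   0.348500   0.000000   0.102500]
  [ 0.081750   0.163125   0.299750   0.155375]
  [ 0.000000   0.082000   0.000000   0.287000]
det(I−A) = Σ_j (I−A)_1j·C_1j = (0.55)(0.436000) + (-0.10)(0.000000) + (-0.20)(0.081750) + (-0.20)(0.000000) = 0.22345
(I − A)⁻¹ = adj(I−A) / det(I−A) ≈
  [   1.95122     0.68248     0.48780     0.80331]
  [   0.00000     1.55963     0.00000     0.45872]
  [   0.36585     0.73003     1.34146     0.69535]
  [   0.00000     0.36697     0.00000     1.28440]
The output multiplier for sector j is the column-j sum of the Leontief inverse (I − A)⁻¹ = adj(I−A) / det(I−A).
Column C of adj(I−A): (0.152500, 0.348500, 0.163125, 0.082000); det(I−A) = 0.22345.
m_C = (0.152500 + 0.348500 + 0.163125 + 0.082000) / 0.22345 = 0.746125 / 0.22345 ≈ 3.3391.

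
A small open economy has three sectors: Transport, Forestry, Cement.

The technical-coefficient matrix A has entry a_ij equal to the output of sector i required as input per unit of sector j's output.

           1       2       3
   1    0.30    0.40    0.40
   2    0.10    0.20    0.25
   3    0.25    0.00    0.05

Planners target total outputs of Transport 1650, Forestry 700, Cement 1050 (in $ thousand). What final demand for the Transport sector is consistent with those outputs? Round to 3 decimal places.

I − A =
  [   0.70    -0.40    -0.40]
  [  -0.10     0.80    -0.25]
  [  -0.25     0.00     0.95]
d = (I − A) x:
  d_1 = (+0.70)·1650 + (-0.40)·700 + (-0.40)·1050 = 455.000
  d_2 = (-0.10)·1650 + (+0.80)·700 + (-0.25)·1050 = 132.500
  d_3 = (-0.25)·1650 + (+0.00)·700 + (+0.95)·1050 = 585.000

d_1 = 455.000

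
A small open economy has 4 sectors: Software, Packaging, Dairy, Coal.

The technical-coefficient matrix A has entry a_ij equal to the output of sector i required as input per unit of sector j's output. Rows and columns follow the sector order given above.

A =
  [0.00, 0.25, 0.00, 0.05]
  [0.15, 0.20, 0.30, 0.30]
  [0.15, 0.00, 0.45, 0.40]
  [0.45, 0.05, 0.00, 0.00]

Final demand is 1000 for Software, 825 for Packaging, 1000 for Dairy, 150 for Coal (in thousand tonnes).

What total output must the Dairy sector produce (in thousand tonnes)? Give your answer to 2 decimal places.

x_3 = 3109.65

I − A =
  [   1.00    -0.25     0.00    -0.05]
  [  -0.15     0.80    -0.30    -0.30]
  [  -0.15     0.00     0.55    -0.40]
  [  -0.45    -0.05     0.00     1.00]
Compute the cofactors C_ij = (−1)^(i+j)·(3×3 minor ij) of I−A; the adjugate is their transpose:
adj(I−A) = Cᵀ =
  [ 0.425750   0.138875   0.075750   0.093250]
  [ 0.255750   0.537625   0.293250   0.291375]
  [ 0.264750   0.102875   0.695375   0.322250]
  [ 0.204375   0.089375   0.048750   0.408125]
det(I−A) = Σ_j (I−A)_1j·C_1j = (1.00)(0.425750) + (-0.25)(0.255750) + (0.00)(0.264750) + (-0.05)(0.204375) = 0.35159375
(I − A)⁻¹ = adj(I−A) / det(I−A) ≈
  [   1.2109     0.3950     0.2154     0.2652]
  [   0.7274     1.5291     0.8341     0.8287]
  [   0.7530     0.2926     1.9778     0.9165]
  [   0.5813     0.2542     0.1387     1.1608]
x = (I − A)⁻¹ d = adj(I−A)·d / det(I−A), with det(I−A) = 0.35159375:
  x_1 = (0.425750·1000 + 0.138875·825 + 0.075750·1000 + 0.093250·150) / 0.35159375 = 630.059375 / 0.35159375 ≈ 1792.01
  x_2 = (0.255750·1000 + 0.537625·825 + 0.293250·1000 + 0.291375·150) / 0.35159375 = 1036.246875 / 0.35159375 ≈ 2947.28
  x_3 = (0.264750·1000 + 0.102875·825 + 0.695375·1000 + 0.322250·150) / 0.35159375 = 1093.334375 / 0.35159375 ≈ 3109.65
  x_4 = (0.204375·1000 + 0.089375·825 + 0.048750·1000 + 0.408125·150) / 0.35159375 = 388.078125 / 0.35159375 ≈ 1103.77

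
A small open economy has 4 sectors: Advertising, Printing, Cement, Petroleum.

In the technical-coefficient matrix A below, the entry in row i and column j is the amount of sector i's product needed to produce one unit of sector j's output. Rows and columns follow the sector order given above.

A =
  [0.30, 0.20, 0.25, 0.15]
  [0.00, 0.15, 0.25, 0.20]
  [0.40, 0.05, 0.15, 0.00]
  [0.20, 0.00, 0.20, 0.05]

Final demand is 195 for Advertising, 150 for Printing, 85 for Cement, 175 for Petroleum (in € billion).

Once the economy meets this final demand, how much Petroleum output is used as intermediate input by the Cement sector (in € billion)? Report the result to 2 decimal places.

I − A =
  [   0.70    -0.20    -0.25    -0.15]
  [   0.00     0.85    -0.25    -0.20]
  [  -0.40    -0.05     0.85     0.00]
  [  -0.20     0.00    -0.20     0.95]
Compute the cofactors C_ij = (−1)^(i+j)·(3×3 minor ij) of I−A; the adjugate is their transpose:
adj(I−A) = Cᵀ =
  [ 0.672500   0.174875   0.282875   0.143000]
  [ 0.145000   0.432750   0.196750   0.114000]
  [ 0.325000   0.107750   0.531750   0.074000]
  [ 0.210000   0.059500   0.171500   0.392000]
det(I−A) = Σ_j (I−A)_1j·C_1j = (0.70)(0.672500) + (-0.20)(0.145000) + (-0.25)(0.325000) + (-0.15)(0.210000) = 0.3290
(I − A)⁻¹ = adj(I−A) / det(I−A) ≈
  [   2.0441     0.5315     0.8598     0.4347]
  [   0.4407     1.3153     0.5980     0.3465]
  [   0.9878     0.3275     1.6163     0.2249]
  [   0.6383     0.1809     0.5213     1.1915]
First solve x = (I − A)⁻¹ d = adj(I−A)·d / det(I−A); in particular x_3 = (0.325000·195 + 0.107750·150 + 0.531750·85 + 0.074000·175) / 0.3290 = 137.68625 / 0.3290 ≈ 418.4992.
Intermediate flow from 4 to 3: z_43 = a_43 · x_3 = 0.20 × 137.68625 / 0.3290 = 27.53725 / 0.3290 ≈ 83.70.

z_43 = 83.70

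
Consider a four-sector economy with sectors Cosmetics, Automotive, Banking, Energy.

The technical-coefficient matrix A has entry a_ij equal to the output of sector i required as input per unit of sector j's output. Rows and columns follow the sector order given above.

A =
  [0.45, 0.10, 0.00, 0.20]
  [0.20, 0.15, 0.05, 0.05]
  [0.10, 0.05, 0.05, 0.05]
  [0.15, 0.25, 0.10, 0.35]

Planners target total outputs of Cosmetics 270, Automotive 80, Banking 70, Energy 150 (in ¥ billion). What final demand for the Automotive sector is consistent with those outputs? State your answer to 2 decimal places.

I − A =
  [   0.55    -0.10     0.00    -0.20]
  [  -0.20     0.85    -0.05    -0.05]
  [  -0.10    -0.05     0.95    -0.05]
  [  -0.15    -0.25    -0.10     0.65]
d = (I − A) x:
  d_C = (+0.55)·270 + (-0.10)·80 + (+0.00)·70 + (-0.20)·150 = 110.50
  d_A = (-0.20)·270 + (+0.85)·80 + (-0.05)·70 + (-0.05)·150 = 3.00
  d_B = (-0.10)·270 + (-0.05)·80 + (+0.95)·70 + (-0.05)·150 = 28.00
  d_E = (-0.15)·270 + (-0.25)·80 + (-0.10)·70 + (+0.65)·150 = 30.00

d_A = 3.00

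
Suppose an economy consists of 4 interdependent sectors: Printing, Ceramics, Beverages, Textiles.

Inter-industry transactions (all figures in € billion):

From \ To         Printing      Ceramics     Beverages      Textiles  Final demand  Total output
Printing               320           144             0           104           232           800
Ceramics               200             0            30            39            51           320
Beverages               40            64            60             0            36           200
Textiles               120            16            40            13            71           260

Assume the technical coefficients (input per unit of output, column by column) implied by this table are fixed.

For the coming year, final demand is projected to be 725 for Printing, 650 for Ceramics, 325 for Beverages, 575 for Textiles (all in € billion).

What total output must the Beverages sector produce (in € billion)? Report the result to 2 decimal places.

Technical coefficients a_ij = z_ij / X_j:
  a_11 = 320/800 = 0.40, a_21 = 200/800 = 0.25, a_31 = 40/800 = 0.05, a_41 = 120/800 = 0.15
  a_12 = 144/320 = 0.45, a_22 = 0/320 = 0.00, a_32 = 64/320 = 0.20, a_42 = 16/320 = 0.05
  a_13 = 0/200 = 0.00, a_23 = 30/200 = 0.15, a_33 = 60/200 = 0.30, a_43 = 40/200 = 0.20
  a_14 = 104/260 = 0.40, a_24 = 39/260 = 0.15, a_34 = 0/260 = 0.00, a_44 = 13/260 = 0.05
I − A =
  [   0.60    -0.45     0.00    -0.40]
  [  -0.25     1.00    -0.15    -0.15]
  [  -0.05    -0.20     0.70     0.00]
  [  -0.15    -0.05    -0.20     0.95]
Compute the cofactors C_ij = (−1)^(i+j)·(3×3 minor ij) of I−A; the adjugate is their transpose:
adj(I−A) = Cᵀ =
  [ 0.625250   0.329250   0.160625   0.315250]
  [ 0.190625   0.353000   0.114500   0.136000]
  [ 0.099125   0.124375   0.383500   0.061375]
  [ 0.129625   0.096750   0.112125   0.319875]
det(I−A) = Σ_j (I−A)_1j·C_1j = (0.60)(0.625250) + (-0.45)(0.190625) + (0.00)(0.099125) + (-0.40)(0.129625) = 0.23751875
(I − A)⁻¹ = adj(I−A) / det(I−A) ≈
  [   2.6324     1.3862     0.6763     1.3273]
  [   0.8026     1.4862     0.4821     0.5726]
  [   0.4173     0.5236     1.6146     0.2584]
  [   0.5457     0.4073     0.4721     1.3467]
x = (I − A)⁻¹ d = adj(I−A)·d / det(I−A), with det(I−A) = 0.23751875:
  x_1 = (0.625250·725 + 0.329250·650 + 0.160625·325 + 0.315250·575) / 0.23751875 = 900.790625 / 0.23751875 ≈ 3792.50
  x_2 = (0.190625·725 + 0.353000·650 + 0.114500·325 + 0.136000·575) / 0.23751875 = 483.065625 / 0.23751875 ≈ 2033.80
  x_3 = (0.099125·725 + 0.124375·650 + 0.383500·325 + 0.061375·575) / 0.23751875 = 312.6375 / 0.23751875 ≈ 1316.26
  x_4 = (0.129625·725 + 0.096750·650 + 0.112125·325 + 0.319875·575) / 0.23751875 = 377.234375 / 0.23751875 ≈ 1588.23

x_3 = 1316.26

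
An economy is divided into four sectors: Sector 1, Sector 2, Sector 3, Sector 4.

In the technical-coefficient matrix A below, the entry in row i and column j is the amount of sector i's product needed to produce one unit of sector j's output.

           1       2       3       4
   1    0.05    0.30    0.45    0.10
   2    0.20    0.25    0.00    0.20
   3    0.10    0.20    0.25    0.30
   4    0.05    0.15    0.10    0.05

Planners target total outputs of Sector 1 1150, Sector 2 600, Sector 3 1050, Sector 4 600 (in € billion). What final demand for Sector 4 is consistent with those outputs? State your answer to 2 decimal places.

d_4 = 317.50

I − A =
  [   0.95    -0.30    -0.45    -0.10]
  [  -0.20     0.75     0.00    -0.20]
  [  -0.10    -0.20     0.75    -0.30]
  [  -0.05    -0.15    -0.10     0.95]
d = (I − A) x:
  d_1 = (+0.95)·1150 + (-0.30)·600 + (-0.45)·1050 + (-0.10)·600 = 380.00
  d_2 = (-0.20)·1150 + (+0.75)·600 + (+0.00)·1050 + (-0.20)·600 = 100.00
  d_3 = (-0.10)·1150 + (-0.20)·600 + (+0.75)·1050 + (-0.30)·600 = 372.50
  d_4 = (-0.05)·1150 + (-0.15)·600 + (-0.10)·1050 + (+0.95)·600 = 317.50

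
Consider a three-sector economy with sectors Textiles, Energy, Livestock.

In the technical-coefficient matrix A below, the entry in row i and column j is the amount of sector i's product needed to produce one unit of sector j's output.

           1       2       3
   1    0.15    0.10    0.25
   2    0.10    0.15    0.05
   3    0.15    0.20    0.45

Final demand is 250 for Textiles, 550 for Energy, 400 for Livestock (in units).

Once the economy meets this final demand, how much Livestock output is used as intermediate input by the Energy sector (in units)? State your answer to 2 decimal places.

z_32 = 161.46

I − A =
  [   0.85    -0.10    -0.25]
  [  -0.10     0.85    -0.05]
  [  -0.15    -0.20     0.55]
Cofactors of I−A, C_ij = (−1)^(i+j)·(minor ij) (rows/columns in the sector order above):
  C_11 = (0.85)(0.55) − (-0.05)(-0.20) = 0.4575
  C_12 = −[(-0.10)(0.55) − (-0.05)(-0.15)] = 0.0625
  C_13 = (-0.10)(-0.20) − (0.85)(-0.15) = 0.1475
  C_21 = −[(-0.10)(0.55) − (-0.25)(-0.20)] = 0.1050
  C_22 = (0.85)(0.55) − (-0.25)(-0.15) = 0.4300
  C_23 = −[(0.85)(-0.20) − (-0.10)(-0.15)] = 0.1850
  C_31 = (-0.10)(-0.05) − (-0.25)(0.85) = 0.2175
  C_32 = −[(0.85)(-0.05) − (-0.25)(-0.10)] = 0.0675
  C_33 = (0.85)(0.85) − (-0.10)(-0.10) = 0.7125
det(I−A) = Σ_j (I−A)_1j·C_1j = (0.85)(0.4575) + (-0.10)(0.0625) + (-0.25)(0.1475) = 0.34575
adj(I−A) = Cᵀ =
  [ 0.4575   0.1050   0.2175]
  [ 0.0625   0.4300   0.0675]
  [ 0.1475   0.1850   0.7125]
(I − A)⁻¹ = adj(I−A) / det(I−A) ≈
  [   1.3232     0.3037     0.6291]
  [   0.1808     1.2437     0.1952]
  [   0.4266     0.5351     2.0607]
First solve x = (I − A)⁻¹ d = adj(I−A)·d / det(I−A); in particular x_2 = (0.0625·250 + 0.4300·550 + 0.0675·400) / 0.34575 = 279.125 / 0.34575 ≈ 807.3030.
Intermediate flow from 3 to 2: z_32 = a_32 · x_2 = 0.20 × 279.125 / 0.34575 = 55.825 / 0.34575 ≈ 161.46.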